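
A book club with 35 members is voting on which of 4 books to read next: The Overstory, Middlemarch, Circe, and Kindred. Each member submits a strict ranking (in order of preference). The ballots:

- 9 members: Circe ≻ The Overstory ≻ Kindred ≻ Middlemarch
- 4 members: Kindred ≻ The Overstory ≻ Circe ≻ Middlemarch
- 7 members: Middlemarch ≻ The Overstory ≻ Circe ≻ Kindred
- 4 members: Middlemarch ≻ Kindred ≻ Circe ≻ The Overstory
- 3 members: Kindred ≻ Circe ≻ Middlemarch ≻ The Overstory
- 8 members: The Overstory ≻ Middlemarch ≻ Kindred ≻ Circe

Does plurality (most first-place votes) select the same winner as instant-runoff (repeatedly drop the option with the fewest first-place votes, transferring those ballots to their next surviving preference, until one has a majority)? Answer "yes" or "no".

no

Plurality — first-place votes: The Overstory 8, Middlemarch 11, Circe 9, Kindred 7. Winner: Middlemarch.
Instant-runoff — R1 The Overstory 8, Middlemarch 11, Circe 9, Kindred 7 (Kindred out); R2 The Overstory 12, Middlemarch 11, Circe 12 (Middlemarch out); R3 The Overstory 19, Circe 16 (The Overstory winner). Winner: The Overstory.
The two methods disagree.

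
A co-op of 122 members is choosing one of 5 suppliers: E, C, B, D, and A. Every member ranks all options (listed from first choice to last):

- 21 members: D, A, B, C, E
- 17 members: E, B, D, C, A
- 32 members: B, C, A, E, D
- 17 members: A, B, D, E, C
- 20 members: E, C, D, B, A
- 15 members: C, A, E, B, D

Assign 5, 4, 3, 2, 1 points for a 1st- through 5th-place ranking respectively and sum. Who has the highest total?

B

E: 21·1 + 17·5 + 32·2 + 17·2 + 20·5 + 15·3 = 349
C: 21·2 + 17·2 + 32·4 + 17·1 + 20·4 + 15·5 = 376
B: 21·3 + 17·4 + 32·5 + 17·4 + 20·2 + 15·2 = 429
D: 21·5 + 17·3 + 32·1 + 17·3 + 20·3 + 15·1 = 314
A: 21·4 + 17·1 + 32·3 + 17·5 + 20·1 + 15·4 = 362
B has the highest Borda score (429).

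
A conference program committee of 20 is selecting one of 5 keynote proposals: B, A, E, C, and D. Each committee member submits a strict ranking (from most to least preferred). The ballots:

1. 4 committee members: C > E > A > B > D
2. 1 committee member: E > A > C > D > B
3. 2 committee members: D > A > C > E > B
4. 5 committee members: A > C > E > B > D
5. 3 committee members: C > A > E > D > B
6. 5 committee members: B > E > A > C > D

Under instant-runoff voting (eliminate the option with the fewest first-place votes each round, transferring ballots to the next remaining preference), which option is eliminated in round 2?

Round 1: B 5, A 5, E 1, C 7, D 2. Eliminate E.
Round 2: B 5, A 6, C 7, D 2. Eliminate D.

D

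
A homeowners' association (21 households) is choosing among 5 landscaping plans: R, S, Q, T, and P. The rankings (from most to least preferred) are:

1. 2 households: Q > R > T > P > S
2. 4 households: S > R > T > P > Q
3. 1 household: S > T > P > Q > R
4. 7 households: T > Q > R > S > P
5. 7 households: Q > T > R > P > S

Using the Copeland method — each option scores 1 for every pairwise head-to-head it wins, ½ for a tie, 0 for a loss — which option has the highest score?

R: beats S and P; loses to Q and T → score 2.
S: beats P; loses to R, Q, and T → score 1.
Q: beats R, S, and P; loses to T → score 3.
T: beats R, S, Q, and P → score 4.
P: loses to R, S, Q, and T → score 0.
T has the best pairwise record.

T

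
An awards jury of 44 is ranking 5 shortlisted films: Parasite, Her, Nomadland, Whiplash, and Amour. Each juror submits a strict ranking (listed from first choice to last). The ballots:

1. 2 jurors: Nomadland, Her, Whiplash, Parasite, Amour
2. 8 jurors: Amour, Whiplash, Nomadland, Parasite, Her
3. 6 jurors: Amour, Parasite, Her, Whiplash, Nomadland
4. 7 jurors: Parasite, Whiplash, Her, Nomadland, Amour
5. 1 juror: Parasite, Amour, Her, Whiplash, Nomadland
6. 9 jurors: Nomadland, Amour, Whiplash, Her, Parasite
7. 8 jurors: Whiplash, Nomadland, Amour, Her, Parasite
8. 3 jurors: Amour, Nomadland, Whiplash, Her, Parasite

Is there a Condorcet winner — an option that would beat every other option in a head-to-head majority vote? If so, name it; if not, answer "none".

none

Checking pairwise contests:
Nomadland beats Parasite 30–14.
Nomadland beats Her 30–14.
Whiplash beats Nomadland 30–14.
Amour beats Whiplash 27–17.
Nomadland beats Amour 26–18.
Every option loses at least one head-to-head, so there is no Condorcet winner.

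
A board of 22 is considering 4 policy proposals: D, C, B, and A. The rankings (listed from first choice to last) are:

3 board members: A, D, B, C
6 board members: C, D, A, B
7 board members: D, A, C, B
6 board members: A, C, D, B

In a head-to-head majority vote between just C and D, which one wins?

Voters preferring C to D: 12; preferring D to C: 10.
C wins the head-to-head.

C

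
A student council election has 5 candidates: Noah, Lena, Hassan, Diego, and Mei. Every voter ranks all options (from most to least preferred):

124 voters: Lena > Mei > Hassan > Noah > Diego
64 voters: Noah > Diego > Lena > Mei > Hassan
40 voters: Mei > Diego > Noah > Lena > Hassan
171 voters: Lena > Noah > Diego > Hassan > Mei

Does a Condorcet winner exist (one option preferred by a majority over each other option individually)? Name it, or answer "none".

Lena

Lena vs Noah: 295–104 for Lena.
Lena vs Hassan: 399–0 for Lena.
Lena vs Diego: 295–104 for Lena.
Lena vs Mei: 359–40 for Lena.
Lena beats every other option head-to-head.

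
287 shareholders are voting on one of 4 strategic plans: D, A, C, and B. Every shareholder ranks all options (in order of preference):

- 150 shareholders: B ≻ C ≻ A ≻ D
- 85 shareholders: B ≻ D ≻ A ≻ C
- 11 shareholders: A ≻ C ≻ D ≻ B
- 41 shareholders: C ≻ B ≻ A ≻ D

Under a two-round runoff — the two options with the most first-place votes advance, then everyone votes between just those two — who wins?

B

Round 1 first-place votes: D 0, A 11, C 41, B 235.
B and C advance.
Runoff: B is preferred to C by 235 voters; C by 52.
B wins the runoff.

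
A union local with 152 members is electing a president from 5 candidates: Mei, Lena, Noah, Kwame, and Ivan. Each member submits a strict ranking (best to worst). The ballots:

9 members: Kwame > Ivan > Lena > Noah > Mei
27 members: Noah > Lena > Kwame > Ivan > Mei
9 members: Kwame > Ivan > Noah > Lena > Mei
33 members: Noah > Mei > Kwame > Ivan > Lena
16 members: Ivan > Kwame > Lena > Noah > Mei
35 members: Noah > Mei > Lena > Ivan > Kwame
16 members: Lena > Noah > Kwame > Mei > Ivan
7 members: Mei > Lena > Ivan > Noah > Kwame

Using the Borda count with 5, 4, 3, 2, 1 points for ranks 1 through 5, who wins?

Noah

Mei: 9·1 + 27·1 + 9·1 + 33·4 + 16·1 + 35·4 + 16·2 + 7·5 = 400
Lena: 9·3 + 27·4 + 9·2 + 33·1 + 16·3 + 35·3 + 16·5 + 7·4 = 447
Noah: 9·2 + 27·5 + 9·3 + 33·5 + 16·2 + 35·5 + 16·4 + 7·2 = 630
Kwame: 9·5 + 27·3 + 9·5 + 33·3 + 16·4 + 35·1 + 16·3 + 7·1 = 424
Ivan: 9·4 + 27·2 + 9·4 + 33·2 + 16·5 + 35·2 + 16·1 + 7·3 = 379
Noah has the highest Borda score (630).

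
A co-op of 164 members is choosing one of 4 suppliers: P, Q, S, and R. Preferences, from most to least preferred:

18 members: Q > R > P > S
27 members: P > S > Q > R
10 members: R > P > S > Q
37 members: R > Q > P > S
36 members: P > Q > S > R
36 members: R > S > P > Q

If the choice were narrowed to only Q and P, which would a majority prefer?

P

Voters preferring Q to P: 55; preferring P to Q: 109.
P wins the head-to-head.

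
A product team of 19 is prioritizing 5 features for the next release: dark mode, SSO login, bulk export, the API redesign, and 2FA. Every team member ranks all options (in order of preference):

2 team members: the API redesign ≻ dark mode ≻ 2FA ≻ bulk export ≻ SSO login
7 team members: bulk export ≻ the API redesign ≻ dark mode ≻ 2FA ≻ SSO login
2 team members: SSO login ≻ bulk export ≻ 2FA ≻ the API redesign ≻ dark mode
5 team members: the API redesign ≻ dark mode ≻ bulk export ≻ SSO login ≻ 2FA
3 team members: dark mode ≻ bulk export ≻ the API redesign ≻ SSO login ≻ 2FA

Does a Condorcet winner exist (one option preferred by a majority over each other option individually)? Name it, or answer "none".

Checking pairwise contests:
the API redesign beats dark mode 16–3.
dark mode beats SSO login 17–2.
dark mode beats bulk export 10–9.
bulk export beats the API redesign 12–7.
dark mode beats 2FA 17–2.
Every option loses at least one head-to-head, so there is no Condorcet winner.

none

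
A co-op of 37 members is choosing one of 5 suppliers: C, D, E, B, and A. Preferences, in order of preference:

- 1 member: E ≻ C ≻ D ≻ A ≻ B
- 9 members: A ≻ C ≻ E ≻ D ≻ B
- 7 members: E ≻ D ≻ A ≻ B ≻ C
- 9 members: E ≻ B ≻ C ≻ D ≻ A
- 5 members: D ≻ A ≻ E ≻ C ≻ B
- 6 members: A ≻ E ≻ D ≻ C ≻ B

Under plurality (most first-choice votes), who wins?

First-place votes: C 0, D 5, E 17, B 0, A 15.
E has the most first-place votes.

E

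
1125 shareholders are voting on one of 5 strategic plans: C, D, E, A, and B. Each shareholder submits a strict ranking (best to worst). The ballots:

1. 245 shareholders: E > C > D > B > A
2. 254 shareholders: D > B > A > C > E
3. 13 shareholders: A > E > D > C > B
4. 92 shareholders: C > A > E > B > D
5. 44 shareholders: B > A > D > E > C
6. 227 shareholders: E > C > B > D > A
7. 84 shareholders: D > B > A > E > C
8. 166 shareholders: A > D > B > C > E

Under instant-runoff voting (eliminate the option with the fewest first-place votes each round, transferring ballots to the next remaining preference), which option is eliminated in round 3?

Round 1: C 92, D 338, E 472, A 179, B 44. Eliminate B.
Round 2: C 92, D 338, E 472, A 223. Eliminate C.
Round 3: D 338, E 472, A 315. Eliminate A.

A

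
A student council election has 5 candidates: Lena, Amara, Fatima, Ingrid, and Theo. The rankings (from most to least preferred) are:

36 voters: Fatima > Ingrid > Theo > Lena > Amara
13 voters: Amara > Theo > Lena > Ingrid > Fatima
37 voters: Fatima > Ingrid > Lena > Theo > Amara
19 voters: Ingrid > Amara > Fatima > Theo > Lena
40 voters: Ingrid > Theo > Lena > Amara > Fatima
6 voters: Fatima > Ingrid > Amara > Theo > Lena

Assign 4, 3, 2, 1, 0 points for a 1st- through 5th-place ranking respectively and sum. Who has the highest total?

Ingrid

Lena: 36·1 + 13·2 + 37·2 + 19·0 + 40·2 + 6·0 = 216
Amara: 36·0 + 13·4 + 37·0 + 19·3 + 40·1 + 6·2 = 161
Fatima: 36·4 + 13·0 + 37·4 + 19·2 + 40·0 + 6·4 = 354
Ingrid: 36·3 + 13·1 + 37·3 + 19·4 + 40·4 + 6·3 = 486
Theo: 36·2 + 13·3 + 37·1 + 19·1 + 40·3 + 6·1 = 293
Ingrid has the highest Borda score (486).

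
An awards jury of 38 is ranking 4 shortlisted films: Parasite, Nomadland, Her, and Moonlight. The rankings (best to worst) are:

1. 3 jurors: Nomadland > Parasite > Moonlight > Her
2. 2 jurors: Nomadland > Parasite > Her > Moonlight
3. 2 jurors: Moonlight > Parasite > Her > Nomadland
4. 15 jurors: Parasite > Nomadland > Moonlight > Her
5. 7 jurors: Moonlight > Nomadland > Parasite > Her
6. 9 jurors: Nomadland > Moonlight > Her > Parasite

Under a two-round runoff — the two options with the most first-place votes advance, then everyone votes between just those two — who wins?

Round 1 first-place votes: Parasite 15, Nomadland 14, Her 0, Moonlight 9.
Parasite and Nomadland advance.
Runoff: Parasite is preferred to Nomadland by 17 voters; Nomadland by 21.
Nomadland wins the runoff.

Nomadland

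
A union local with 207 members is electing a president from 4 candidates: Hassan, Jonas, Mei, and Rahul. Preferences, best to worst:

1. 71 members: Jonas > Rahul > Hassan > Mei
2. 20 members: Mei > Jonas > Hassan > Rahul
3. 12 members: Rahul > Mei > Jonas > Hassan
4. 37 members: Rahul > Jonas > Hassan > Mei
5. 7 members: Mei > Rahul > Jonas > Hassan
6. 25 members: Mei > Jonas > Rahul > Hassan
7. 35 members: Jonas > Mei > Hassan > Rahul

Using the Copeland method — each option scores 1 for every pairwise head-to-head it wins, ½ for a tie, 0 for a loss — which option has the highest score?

Jonas

Hassan: beats Mei; loses to Jonas and Rahul → score 1.
Jonas: beats Hassan, Mei, and Rahul → score 3.
Mei: loses to Hassan, Jonas, and Rahul → score 0.
Rahul: beats Hassan and Mei; loses to Jonas → score 2.
Jonas has the best pairwise record.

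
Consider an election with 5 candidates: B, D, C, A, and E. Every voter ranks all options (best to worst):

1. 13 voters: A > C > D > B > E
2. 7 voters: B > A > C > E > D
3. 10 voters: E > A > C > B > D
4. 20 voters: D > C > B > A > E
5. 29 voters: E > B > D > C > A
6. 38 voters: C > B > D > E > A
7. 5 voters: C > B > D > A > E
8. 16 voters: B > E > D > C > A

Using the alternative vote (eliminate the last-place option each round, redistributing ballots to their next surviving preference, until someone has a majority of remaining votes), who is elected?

C

Round 1: B 23, D 20, C 43, A 13, E 39. Eliminate A.
Round 2: B 23, D 20, C 56, E 39. Eliminate D.
Round 3: B 23, C 76, E 39. C has a majority.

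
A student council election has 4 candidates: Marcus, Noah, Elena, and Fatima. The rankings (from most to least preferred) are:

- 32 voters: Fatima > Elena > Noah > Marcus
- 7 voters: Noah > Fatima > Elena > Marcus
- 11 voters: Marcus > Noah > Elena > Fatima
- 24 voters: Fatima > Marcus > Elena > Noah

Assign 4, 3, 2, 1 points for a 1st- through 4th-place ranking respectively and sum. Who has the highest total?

Marcus: 32·1 + 7·1 + 11·4 + 24·3 = 155
Noah: 32·2 + 7·4 + 11·3 + 24·1 = 149
Elena: 32·3 + 7·2 + 11·2 + 24·2 = 180
Fatima: 32·4 + 7·3 + 11·1 + 24·4 = 256
Fatima has the highest Borda score (256).

Fatima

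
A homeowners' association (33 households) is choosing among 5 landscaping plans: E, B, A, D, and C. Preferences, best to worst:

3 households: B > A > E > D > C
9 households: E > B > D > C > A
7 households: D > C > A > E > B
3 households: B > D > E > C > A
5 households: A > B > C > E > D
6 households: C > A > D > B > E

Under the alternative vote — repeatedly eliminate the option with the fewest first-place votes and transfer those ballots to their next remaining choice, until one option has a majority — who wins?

Round 1: E 9, B 6, A 5, D 7, C 6. Eliminate A.
Round 2: E 9, B 11, D 7, C 6. Eliminate C.
Round 3: E 9, B 11, D 13. Eliminate E.
Round 4: B 20, D 13. B has a majority.

B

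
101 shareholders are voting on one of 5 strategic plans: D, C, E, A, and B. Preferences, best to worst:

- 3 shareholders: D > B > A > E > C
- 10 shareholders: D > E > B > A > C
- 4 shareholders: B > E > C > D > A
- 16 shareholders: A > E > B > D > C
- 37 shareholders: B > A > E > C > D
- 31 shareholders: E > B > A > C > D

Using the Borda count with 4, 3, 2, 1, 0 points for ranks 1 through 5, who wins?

D: 3·4 + 10·4 + 4·1 + 16·1 + 37·0 + 31·0 = 72
C: 3·0 + 10·0 + 4·2 + 16·0 + 37·1 + 31·1 = 76
E: 3·1 + 10·3 + 4·3 + 16·3 + 37·2 + 31·4 = 291
A: 3·2 + 10·1 + 4·0 + 16·4 + 37·3 + 31·2 = 253
B: 3·3 + 10·2 + 4·4 + 16·2 + 37·4 + 31·3 = 318
B has the highest Borda score (318).

B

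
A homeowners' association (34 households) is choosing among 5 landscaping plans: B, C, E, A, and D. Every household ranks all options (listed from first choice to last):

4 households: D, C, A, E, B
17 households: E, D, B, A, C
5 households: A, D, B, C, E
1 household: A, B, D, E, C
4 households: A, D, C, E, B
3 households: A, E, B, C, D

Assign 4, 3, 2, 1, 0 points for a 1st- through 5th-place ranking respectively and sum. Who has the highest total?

D

B: 4·0 + 17·2 + 5·2 + 1·3 + 4·0 + 3·2 = 53
C: 4·3 + 17·0 + 5·1 + 1·0 + 4·2 + 3·1 = 28
E: 4·1 + 17·4 + 5·0 + 1·1 + 4·1 + 3·3 = 86
A: 4·2 + 17·1 + 5·4 + 1·4 + 4·4 + 3·4 = 77
D: 4·4 + 17·3 + 5·3 + 1·2 + 4·3 + 3·0 = 96
D has the highest Borda score (96).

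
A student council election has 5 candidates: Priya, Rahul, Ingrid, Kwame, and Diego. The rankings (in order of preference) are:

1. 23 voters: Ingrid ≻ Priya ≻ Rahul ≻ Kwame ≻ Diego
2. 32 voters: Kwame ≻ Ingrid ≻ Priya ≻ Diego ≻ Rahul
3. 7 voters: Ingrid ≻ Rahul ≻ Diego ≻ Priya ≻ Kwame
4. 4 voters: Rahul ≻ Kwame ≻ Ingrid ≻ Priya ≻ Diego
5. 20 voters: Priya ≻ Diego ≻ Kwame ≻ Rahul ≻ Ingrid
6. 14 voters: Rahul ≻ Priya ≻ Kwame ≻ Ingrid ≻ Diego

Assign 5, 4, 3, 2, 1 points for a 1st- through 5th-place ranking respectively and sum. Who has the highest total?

Priya: 23·4 + 32·3 + 7·2 + 4·2 + 20·5 + 14·4 = 366
Rahul: 23·3 + 32·1 + 7·4 + 4·5 + 20·2 + 14·5 = 259
Ingrid: 23·5 + 32·4 + 7·5 + 4·3 + 20·1 + 14·2 = 338
Kwame: 23·2 + 32·5 + 7·1 + 4·4 + 20·3 + 14·3 = 331
Diego: 23·1 + 32·2 + 7·3 + 4·1 + 20·4 + 14·1 = 206
Priya has the highest Borda score (366).

Priya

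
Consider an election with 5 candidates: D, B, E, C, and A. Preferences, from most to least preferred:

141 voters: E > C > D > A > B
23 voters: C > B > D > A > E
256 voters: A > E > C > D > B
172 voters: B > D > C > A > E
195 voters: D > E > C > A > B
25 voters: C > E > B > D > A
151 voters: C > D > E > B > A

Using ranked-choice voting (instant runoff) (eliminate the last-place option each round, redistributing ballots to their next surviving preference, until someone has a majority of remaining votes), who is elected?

Round 1: D 195, B 172, E 141, C 199, A 256. Eliminate E.
Round 2: D 195, B 172, C 340, A 256. Eliminate B.
Round 3: D 367, C 340, A 256. Eliminate A.
Round 4: D 367, C 596. C has a majority.

C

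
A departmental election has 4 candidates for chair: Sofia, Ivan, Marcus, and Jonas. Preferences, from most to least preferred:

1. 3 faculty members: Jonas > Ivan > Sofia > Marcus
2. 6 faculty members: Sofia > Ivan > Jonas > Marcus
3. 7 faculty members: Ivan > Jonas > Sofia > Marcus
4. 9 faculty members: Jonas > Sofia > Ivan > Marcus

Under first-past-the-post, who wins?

Jonas

First-place votes: Sofia 6, Ivan 7, Marcus 0, Jonas 12.
Jonas has the most first-place votes.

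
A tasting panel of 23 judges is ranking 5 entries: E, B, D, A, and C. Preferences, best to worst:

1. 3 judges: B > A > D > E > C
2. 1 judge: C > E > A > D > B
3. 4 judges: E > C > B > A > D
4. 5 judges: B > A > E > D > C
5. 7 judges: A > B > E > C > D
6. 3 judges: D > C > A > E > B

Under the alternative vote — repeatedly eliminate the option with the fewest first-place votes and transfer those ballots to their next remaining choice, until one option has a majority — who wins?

Round 1: E 4, B 8, D 3, A 7, C 1. Eliminate C.
Round 2: E 5, B 8, D 3, A 7. Eliminate D.
Round 3: E 5, B 8, A 10. Eliminate E.
Round 4: B 12, A 11. B has a majority.

B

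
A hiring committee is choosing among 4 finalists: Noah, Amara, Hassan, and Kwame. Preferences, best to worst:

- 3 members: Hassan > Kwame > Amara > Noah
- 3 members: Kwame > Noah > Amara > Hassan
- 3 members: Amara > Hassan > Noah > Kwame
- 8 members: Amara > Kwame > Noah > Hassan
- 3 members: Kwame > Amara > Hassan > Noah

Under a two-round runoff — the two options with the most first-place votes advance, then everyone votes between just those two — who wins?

Round 1 first-place votes: Noah 0, Amara 11, Hassan 3, Kwame 6.
Amara and Kwame advance.
Runoff: Amara is preferred to Kwame by 11 voters; Kwame by 9.
Amara wins the runoff.

Amara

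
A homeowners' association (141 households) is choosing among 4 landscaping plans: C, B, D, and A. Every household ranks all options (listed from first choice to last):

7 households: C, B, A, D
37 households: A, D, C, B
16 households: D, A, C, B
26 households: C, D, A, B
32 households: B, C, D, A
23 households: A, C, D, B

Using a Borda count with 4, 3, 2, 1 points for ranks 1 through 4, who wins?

C: 7·4 + 37·2 + 16·2 + 26·4 + 32·3 + 23·3 = 403
B: 7·3 + 37·1 + 16·1 + 26·1 + 32·4 + 23·1 = 251
D: 7·1 + 37·3 + 16·4 + 26·3 + 32·2 + 23·2 = 370
A: 7·2 + 37·4 + 16·3 + 26·2 + 32·1 + 23·4 = 386
C has the highest Borda score (403).

C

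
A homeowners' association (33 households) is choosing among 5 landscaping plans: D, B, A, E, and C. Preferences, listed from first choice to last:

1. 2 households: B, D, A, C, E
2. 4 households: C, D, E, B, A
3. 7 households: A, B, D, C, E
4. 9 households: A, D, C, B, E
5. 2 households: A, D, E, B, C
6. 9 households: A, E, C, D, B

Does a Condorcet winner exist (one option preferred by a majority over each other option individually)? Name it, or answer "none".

A

A vs D: 27–6 for A.
A vs B: 27–6 for A.
A vs E: 29–4 for A.
A vs C: 29–4 for A.
A beats every other option head-to-head.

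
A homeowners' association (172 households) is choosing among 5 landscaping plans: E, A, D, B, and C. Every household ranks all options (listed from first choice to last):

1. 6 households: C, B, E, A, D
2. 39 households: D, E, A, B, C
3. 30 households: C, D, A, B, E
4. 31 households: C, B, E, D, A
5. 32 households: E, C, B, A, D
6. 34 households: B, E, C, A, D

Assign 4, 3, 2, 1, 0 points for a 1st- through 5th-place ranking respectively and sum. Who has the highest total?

C

E: 6·2 + 39·3 + 30·0 + 31·2 + 32·4 + 34·3 = 421
A: 6·1 + 39·2 + 30·2 + 31·0 + 32·1 + 34·1 = 210
D: 6·0 + 39·4 + 30·3 + 31·1 + 32·0 + 34·0 = 277
B: 6·3 + 39·1 + 30·1 + 31·3 + 32·2 + 34·4 = 380
C: 6·4 + 39·0 + 30·4 + 31·4 + 32·3 + 34·2 = 432
C has the highest Borda score (432).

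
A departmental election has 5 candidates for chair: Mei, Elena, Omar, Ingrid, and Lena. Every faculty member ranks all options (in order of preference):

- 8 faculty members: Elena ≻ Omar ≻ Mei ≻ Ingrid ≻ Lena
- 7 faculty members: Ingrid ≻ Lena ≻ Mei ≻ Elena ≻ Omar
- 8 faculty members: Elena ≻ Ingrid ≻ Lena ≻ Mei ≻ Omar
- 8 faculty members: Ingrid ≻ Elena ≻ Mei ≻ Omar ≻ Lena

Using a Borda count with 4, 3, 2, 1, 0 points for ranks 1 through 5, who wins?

Elena

Mei: 8·2 + 7·2 + 8·1 + 8·2 = 54
Elena: 8·4 + 7·1 + 8·4 + 8·3 = 95
Omar: 8·3 + 7·0 + 8·0 + 8·1 = 32
Ingrid: 8·1 + 7·4 + 8·3 + 8·4 = 92
Lena: 8·0 + 7·3 + 8·2 + 8·0 = 37
Elena has the highest Borda score (95).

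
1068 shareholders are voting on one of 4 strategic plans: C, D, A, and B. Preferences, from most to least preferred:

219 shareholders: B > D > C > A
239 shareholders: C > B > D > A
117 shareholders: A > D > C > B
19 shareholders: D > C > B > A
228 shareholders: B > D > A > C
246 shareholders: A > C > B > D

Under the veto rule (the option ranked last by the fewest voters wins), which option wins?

Last-place votes: C 228, D 246, A 477, B 117.
B is ranked last by the fewest voters, so B wins.

B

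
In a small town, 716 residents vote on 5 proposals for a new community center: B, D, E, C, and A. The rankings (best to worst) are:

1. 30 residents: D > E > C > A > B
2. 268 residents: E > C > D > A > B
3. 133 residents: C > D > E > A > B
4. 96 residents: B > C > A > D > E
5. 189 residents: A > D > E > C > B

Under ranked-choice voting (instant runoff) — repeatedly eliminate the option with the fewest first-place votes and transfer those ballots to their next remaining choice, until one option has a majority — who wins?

Round 1: B 96, D 30, E 268, C 133, A 189. Eliminate D.
Round 2: B 96, E 298, C 133, A 189. Eliminate B.
Round 3: E 298, C 229, A 189. Eliminate A.
Round 4: E 487, C 229. E has a majority.

E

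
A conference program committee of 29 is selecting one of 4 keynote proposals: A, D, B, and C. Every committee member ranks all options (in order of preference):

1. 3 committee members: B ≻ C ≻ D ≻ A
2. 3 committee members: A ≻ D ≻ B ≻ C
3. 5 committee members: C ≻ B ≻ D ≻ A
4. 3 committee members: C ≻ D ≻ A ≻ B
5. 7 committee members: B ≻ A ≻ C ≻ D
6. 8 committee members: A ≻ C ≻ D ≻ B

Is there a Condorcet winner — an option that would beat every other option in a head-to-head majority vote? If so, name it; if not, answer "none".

Checking pairwise contests:
B beats A 15–14.
A beats D 18–11.
C beats B 16–13.
A beats C 18–11.
Every option loses at least one head-to-head, so there is no Condorcet winner.

none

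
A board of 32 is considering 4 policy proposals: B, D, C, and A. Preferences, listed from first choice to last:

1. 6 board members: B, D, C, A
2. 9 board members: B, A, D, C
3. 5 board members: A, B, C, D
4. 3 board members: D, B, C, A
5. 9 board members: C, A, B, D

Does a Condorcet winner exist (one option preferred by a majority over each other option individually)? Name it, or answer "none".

B

B vs D: 29–3 for B.
B vs C: 23–9 for B.
B vs A: 18–14 for B.
B beats every other option head-to-head.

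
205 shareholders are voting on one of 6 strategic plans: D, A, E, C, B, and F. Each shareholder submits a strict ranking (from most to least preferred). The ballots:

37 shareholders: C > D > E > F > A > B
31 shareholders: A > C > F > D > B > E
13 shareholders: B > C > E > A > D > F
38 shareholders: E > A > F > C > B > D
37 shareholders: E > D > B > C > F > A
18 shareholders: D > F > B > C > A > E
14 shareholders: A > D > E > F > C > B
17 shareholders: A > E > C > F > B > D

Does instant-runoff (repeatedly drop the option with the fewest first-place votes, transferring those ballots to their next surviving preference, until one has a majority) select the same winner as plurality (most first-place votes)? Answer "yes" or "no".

Instant-runoff — R1 D 18, A 62, E 75, C 37, B 13, F 0 (F out); R2 D 18, A 62, E 75, C 37, B 13 (B out); R3 D 18, A 62, E 75, C 50 (D out); R4 A 62, E 75, C 68 (A out); R5 E 106, C 99 (E winner). Winner: E.
Plurality — first-place votes: D 18, A 62, E 75, C 37, B 13, F 0. Winner: E.
The two methods agree.

yes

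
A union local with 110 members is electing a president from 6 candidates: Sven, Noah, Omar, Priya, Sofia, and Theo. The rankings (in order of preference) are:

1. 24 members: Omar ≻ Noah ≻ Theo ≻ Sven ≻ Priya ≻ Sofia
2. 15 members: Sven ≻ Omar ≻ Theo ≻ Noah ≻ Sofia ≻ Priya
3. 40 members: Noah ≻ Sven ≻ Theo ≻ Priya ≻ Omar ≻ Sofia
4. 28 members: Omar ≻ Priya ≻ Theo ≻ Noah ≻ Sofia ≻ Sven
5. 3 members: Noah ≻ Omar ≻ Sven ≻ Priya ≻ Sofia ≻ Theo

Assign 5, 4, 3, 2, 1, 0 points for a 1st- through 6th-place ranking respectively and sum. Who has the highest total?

Sven: 24·2 + 15·5 + 40·4 + 28·0 + 3·3 = 292
Noah: 24·4 + 15·2 + 40·5 + 28·2 + 3·5 = 397
Omar: 24·5 + 15·4 + 40·1 + 28·5 + 3·4 = 372
Priya: 24·1 + 15·0 + 40·2 + 28·4 + 3·2 = 222
Sofia: 24·0 + 15·1 + 40·0 + 28·1 + 3·1 = 46
Theo: 24·3 + 15·3 + 40·3 + 28·3 + 3·0 = 321
Noah has the highest Borda score (397).

Noah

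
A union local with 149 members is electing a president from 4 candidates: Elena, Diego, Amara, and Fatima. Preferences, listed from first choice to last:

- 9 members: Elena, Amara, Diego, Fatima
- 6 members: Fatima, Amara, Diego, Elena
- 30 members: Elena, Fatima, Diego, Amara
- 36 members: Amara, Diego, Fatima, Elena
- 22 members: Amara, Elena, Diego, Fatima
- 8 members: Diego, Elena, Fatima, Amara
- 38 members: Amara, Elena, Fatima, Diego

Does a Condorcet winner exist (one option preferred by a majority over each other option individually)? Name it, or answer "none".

Amara vs Elena: 102–47 for Amara.
Amara vs Diego: 111–38 for Amara.
Amara vs Fatima: 105–44 for Amara.
Amara beats every other option head-to-head.

Amara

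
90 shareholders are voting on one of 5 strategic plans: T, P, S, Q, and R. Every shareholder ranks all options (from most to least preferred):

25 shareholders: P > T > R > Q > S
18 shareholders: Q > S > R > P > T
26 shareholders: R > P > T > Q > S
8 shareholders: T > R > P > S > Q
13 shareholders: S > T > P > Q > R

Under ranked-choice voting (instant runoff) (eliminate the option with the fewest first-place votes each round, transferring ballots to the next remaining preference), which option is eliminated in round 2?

S

Round 1: T 8, P 25, S 13, Q 18, R 26. Eliminate T.
Round 2: P 25, S 13, Q 18, R 34. Eliminate S.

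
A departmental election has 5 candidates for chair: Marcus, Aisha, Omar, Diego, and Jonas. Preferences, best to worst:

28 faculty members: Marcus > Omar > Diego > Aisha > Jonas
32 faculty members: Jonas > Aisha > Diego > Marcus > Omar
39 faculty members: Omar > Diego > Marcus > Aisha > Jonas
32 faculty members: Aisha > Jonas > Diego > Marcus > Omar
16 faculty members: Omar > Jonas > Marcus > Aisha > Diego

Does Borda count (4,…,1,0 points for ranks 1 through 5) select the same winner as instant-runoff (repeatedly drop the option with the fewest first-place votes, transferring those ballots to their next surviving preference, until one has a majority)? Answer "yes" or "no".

no

Borda — scores: Marcus 286, Aisha 307, Omar 304, Diego 301, Jonas 272. Winner: Aisha.
Instant-runoff — R1 Marcus 28, Aisha 32, Omar 55, Diego 0, Jonas 32 (Diego out); R2 Marcus 28, Aisha 32, Omar 55, Jonas 32 (Marcus out); R3 Aisha 32, Omar 83, Jonas 32 (Omar winner). Winner: Omar.
The two methods disagree.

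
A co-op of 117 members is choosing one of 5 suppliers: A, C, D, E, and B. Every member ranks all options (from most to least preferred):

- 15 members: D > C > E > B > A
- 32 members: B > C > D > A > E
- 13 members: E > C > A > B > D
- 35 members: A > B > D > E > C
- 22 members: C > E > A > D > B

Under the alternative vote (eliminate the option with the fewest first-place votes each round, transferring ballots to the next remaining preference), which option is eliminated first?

E

Round 1: A 35, C 22, D 15, E 13, B 32. Eliminate E.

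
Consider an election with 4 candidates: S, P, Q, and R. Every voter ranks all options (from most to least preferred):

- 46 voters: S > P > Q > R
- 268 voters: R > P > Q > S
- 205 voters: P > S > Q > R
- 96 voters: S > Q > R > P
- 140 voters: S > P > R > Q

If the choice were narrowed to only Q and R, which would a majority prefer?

R

Voters preferring Q to R: 347; preferring R to Q: 408.
R wins the head-to-head.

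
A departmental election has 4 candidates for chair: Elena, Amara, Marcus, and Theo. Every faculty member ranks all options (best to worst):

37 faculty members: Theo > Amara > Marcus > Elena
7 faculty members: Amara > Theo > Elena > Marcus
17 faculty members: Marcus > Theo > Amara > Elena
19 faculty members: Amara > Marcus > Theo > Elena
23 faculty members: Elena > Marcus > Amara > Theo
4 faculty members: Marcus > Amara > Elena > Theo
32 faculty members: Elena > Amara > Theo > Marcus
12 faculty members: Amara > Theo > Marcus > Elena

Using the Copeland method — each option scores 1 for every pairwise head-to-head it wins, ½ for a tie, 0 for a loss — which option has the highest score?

Amara

Elena: loses to Amara, Marcus, and Theo → score 0.
Amara: beats Elena, Marcus, and Theo → score 3.
Marcus: beats Elena; loses to Amara and Theo → score 1.
Theo: beats Elena and Marcus; loses to Amara → score 2.
Amara has the best pairwise record.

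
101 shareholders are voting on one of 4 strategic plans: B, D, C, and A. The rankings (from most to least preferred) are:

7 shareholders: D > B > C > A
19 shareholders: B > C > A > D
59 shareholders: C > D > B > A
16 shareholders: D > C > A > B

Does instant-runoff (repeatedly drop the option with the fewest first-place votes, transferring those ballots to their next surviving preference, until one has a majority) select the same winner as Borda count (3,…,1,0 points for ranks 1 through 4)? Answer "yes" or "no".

Instant-runoff — R1 B 19, D 23, C 59, A 0 (C winner). Winner: C.
Borda — scores: B 130, D 187, C 254, A 35. Winner: C.
The two methods agree.

yes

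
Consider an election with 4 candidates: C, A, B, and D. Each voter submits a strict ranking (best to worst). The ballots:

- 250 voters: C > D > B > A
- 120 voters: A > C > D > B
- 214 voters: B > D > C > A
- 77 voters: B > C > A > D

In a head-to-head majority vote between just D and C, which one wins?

Voters preferring D to C: 214; preferring C to D: 447.
C wins the head-to-head.

C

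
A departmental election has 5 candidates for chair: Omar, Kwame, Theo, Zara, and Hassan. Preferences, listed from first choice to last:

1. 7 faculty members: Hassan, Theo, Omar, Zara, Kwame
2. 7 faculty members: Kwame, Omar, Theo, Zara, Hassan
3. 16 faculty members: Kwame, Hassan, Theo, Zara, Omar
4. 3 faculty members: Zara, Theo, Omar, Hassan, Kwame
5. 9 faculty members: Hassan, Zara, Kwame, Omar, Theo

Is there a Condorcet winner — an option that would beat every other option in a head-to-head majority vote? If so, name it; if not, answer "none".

Kwame vs Omar: 32–10 for Kwame.
Kwame vs Theo: 32–10 for Kwame.
Kwame vs Zara: 23–19 for Kwame.
Kwame vs Hassan: 23–19 for Kwame.
Kwame beats every other option head-to-head.

Kwame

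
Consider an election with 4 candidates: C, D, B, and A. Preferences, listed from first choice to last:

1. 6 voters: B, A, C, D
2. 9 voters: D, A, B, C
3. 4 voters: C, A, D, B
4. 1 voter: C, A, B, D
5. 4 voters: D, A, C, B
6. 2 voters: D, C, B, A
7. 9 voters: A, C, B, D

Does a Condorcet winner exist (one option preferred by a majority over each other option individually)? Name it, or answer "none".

A vs C: 28–7 for A.
A vs D: 20–15 for A.
A vs B: 27–8 for A.
A beats every other option head-to-head.

A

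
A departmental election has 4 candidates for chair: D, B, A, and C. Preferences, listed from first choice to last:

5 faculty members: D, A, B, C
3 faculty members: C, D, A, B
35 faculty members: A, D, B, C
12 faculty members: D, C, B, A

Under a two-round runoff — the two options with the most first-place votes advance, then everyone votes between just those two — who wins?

A

Round 1 first-place votes: D 17, B 0, A 35, C 3.
A and D advance.
Runoff: A is preferred to D by 35 voters; D by 20.
A wins the runoff.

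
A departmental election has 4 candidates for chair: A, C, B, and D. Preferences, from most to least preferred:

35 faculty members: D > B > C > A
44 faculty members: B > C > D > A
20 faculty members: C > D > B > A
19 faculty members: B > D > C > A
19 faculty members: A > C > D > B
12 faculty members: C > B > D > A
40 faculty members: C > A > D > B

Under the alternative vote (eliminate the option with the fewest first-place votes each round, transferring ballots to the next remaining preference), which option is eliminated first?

A

Round 1: A 19, C 72, B 63, D 35. Eliminate A.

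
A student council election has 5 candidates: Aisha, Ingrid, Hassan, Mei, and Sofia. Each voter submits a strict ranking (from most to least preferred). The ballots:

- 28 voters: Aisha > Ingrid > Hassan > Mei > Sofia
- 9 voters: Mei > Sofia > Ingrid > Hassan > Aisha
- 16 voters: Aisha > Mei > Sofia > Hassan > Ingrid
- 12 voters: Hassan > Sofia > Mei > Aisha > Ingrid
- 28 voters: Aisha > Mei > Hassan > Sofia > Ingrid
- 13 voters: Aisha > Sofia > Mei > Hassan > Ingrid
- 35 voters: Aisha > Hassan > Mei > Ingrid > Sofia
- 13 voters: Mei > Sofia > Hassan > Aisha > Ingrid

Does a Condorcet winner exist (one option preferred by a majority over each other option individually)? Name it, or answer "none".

Aisha

Aisha vs Ingrid: 145–9 for Aisha.
Aisha vs Hassan: 120–34 for Aisha.
Aisha vs Mei: 120–34 for Aisha.
Aisha vs Sofia: 120–34 for Aisha.
Aisha beats every other option head-to-head.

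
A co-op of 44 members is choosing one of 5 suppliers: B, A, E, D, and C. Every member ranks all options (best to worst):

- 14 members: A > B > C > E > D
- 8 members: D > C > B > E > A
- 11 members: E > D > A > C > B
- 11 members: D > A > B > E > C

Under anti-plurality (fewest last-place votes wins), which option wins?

E

Last-place votes: B 11, A 8, E 0, D 14, C 11.
E is ranked last by the fewest voters, so E wins.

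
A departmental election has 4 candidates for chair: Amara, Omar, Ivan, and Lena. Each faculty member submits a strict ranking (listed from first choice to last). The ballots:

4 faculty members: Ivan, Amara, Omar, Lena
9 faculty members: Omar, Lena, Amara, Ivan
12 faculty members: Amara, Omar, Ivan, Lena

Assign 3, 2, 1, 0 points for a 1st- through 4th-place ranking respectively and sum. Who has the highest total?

Amara: 4·2 + 9·1 + 12·3 = 53
Omar: 4·1 + 9·3 + 12·2 = 55
Ivan: 4·3 + 9·0 + 12·1 = 24
Lena: 4·0 + 9·2 + 12·0 = 18
Omar has the highest Borda score (55).

Omar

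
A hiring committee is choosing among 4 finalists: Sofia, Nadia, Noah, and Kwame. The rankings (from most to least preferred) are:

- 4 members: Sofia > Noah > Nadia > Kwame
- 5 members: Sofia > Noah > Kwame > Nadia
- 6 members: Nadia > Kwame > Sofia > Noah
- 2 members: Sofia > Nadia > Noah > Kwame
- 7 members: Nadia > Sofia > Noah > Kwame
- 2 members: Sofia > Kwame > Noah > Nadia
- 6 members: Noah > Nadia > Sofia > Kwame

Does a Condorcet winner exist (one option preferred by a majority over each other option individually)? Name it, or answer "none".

none

Checking pairwise contests:
Nadia beats Sofia 19–13.
Noah beats Nadia 17–15.
Sofia beats Noah 26–6.
Sofia beats Kwame 26–6.
Every option loses at least one head-to-head, so there is no Condorcet winner.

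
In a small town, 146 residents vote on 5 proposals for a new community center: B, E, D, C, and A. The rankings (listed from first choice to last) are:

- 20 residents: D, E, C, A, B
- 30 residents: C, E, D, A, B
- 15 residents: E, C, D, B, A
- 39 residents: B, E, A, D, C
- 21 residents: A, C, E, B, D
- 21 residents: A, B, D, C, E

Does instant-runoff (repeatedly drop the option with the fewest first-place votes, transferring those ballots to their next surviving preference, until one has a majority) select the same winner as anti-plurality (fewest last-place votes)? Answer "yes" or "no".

yes

Instant-runoff — R1 B 39, E 15, D 20, C 30, A 42 (E out); R2 B 39, D 20, C 45, A 42 (D out); R3 B 39, C 65, A 42 (B out); R4 C 65, A 81 (A winner). Winner: A.
Anti-plurality — last-place votes: B 50, E 21, D 21, C 39, A 15. Winner: A.
The two methods agree.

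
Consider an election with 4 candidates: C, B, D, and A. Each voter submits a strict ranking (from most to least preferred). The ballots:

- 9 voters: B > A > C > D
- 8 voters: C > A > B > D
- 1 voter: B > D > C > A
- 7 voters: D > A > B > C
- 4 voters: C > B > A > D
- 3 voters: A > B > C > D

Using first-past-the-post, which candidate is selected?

C

First-place votes: C 12, B 10, D 7, A 3.
C has the most first-place votes.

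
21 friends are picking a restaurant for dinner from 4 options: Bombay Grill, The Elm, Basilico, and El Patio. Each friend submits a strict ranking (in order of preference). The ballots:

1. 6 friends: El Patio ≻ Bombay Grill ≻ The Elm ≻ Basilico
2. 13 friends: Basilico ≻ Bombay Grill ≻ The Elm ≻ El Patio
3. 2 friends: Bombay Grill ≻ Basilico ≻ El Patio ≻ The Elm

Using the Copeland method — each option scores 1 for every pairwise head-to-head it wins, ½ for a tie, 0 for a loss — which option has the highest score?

Bombay Grill: beats The Elm and El Patio; loses to Basilico → score 2.
The Elm: beats El Patio; loses to Bombay Grill and Basilico → score 1.
Basilico: beats Bombay Grill, The Elm, and El Patio → score 3.
El Patio: loses to Bombay Grill, The Elm, and Basilico → score 0.
Basilico has the best pairwise record.

Basilico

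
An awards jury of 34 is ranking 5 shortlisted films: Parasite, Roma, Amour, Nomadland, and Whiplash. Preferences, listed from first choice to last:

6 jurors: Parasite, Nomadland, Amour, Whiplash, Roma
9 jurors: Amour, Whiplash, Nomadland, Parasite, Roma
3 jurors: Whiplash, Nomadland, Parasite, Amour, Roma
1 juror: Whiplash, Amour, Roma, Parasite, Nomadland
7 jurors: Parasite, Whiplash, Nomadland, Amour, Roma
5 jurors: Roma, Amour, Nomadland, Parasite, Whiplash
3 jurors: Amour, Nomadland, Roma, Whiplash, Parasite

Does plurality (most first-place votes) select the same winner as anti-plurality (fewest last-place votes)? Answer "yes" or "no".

no

Plurality — first-place votes: Parasite 13, Roma 5, Amour 12, Nomadland 0, Whiplash 4. Winner: Parasite.
Anti-plurality — last-place votes: Parasite 3, Roma 25, Amour 0, Nomadland 1, Whiplash 5. Winner: Amour.
The two methods disagree.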